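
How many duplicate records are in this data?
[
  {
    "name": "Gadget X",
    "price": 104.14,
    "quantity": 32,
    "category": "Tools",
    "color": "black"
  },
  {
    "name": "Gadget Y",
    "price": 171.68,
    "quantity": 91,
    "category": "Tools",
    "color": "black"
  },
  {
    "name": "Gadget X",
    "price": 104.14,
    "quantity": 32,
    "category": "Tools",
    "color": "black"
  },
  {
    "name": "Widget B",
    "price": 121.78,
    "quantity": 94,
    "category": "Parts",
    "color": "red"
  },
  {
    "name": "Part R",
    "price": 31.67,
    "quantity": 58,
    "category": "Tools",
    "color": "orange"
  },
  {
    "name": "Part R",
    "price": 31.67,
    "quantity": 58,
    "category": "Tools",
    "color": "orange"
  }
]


Checking 6 records for duplicates:

  Row 1: Gadget X ($104.14, qty 32)
  Row 2: Gadget Y ($171.68, qty 91)
  Row 3: Gadget X ($104.14, qty 32) <-- DUPLICATE
  Row 4: Widget B ($121.78, qty 94)
  Row 5: Part R ($31.67, qty 58)
  Row 6: Part R ($31.67, qty 58) <-- DUPLICATE

Duplicates found: 2
Unique records: 4

2 duplicates, 4 unique


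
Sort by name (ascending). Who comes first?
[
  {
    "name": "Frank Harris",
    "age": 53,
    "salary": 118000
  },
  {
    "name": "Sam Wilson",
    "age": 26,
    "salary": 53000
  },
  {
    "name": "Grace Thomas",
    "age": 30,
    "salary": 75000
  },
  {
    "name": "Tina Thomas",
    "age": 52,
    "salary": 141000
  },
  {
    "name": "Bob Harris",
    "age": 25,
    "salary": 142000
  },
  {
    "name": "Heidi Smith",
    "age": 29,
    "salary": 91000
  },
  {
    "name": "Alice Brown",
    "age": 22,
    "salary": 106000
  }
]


Sort by: name (ascending)

Sorted order:
  1. Alice Brown (name = Alice Brown)
  2. Bob Harris (name = Bob Harris)
  3. Frank Harris (name = Frank Harris)
  4. Grace Thomas (name = Grace Thomas)
  5. Heidi Smith (name = Heidi Smith)
  6. Sam Wilson (name = Sam Wilson)
  7. Tina Thomas (name = Tina Thomas)

First: Alice Brown

Alice Brown


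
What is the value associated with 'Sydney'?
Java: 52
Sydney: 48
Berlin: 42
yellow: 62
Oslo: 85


Looking up key 'Sydney'
Value: 48

48


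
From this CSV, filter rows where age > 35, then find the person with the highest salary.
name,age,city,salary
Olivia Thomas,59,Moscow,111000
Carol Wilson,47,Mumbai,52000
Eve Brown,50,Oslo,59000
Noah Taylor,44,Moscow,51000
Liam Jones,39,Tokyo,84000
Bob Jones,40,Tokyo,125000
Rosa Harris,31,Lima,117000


Filter: age > 35
Sort by: salary (descending)

Filtered records (6):
  Bob Jones, age 40, salary $125000
  Olivia Thomas, age 59, salary $111000
  Liam Jones, age 39, salary $84000
  Eve Brown, age 50, salary $59000
  Carol Wilson, age 47, salary $52000
  Noah Taylor, age 44, salary $51000

Highest salary: Bob Jones ($125000)

Bob Jones


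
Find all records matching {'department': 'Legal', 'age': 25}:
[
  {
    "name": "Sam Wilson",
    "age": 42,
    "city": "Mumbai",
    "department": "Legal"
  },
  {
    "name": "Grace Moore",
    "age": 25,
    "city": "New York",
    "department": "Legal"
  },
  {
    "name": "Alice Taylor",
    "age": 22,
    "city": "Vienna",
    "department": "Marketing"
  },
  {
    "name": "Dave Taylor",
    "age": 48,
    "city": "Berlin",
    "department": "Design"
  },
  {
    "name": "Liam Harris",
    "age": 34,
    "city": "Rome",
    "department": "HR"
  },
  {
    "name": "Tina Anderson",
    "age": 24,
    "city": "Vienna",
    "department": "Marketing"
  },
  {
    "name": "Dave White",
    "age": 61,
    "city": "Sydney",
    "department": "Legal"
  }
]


Search criteria: {'department': 'Legal', 'age': 25}

Checking 7 records:
  Sam Wilson: {department: Legal, age: 42}
  Grace Moore: {department: Legal, age: 25} <-- MATCH
  Alice Taylor: {department: Marketing, age: 22}
  Dave Taylor: {department: Design, age: 48}
  Liam Harris: {department: HR, age: 34}
  Tina Anderson: {department: Marketing, age: 24}
  Dave White: {department: Legal, age: 61}

Matches: ["Grace Moore"]

["Grace Moore"]


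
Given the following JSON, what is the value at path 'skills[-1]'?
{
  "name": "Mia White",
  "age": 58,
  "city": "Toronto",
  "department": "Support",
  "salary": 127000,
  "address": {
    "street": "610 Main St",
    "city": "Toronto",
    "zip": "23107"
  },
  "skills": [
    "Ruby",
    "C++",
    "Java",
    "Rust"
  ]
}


Query: skills[-1]
Path: skills -> last element
Value: Rust

Rust


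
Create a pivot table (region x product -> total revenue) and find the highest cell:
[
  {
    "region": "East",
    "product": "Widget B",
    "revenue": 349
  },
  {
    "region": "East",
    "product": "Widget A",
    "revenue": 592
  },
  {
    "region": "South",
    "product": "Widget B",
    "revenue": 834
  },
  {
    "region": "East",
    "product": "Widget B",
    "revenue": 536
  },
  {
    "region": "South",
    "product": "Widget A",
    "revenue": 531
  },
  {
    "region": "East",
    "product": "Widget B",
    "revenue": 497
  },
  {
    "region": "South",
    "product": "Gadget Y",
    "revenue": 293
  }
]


Pivot: region (rows) x product (columns) -> total revenue

     Gadget Y      Widget A      Widget B    
East             0           592          1382  
South          293           531           834  

Highest: East / Widget B = $1382

East / Widget B = $1382


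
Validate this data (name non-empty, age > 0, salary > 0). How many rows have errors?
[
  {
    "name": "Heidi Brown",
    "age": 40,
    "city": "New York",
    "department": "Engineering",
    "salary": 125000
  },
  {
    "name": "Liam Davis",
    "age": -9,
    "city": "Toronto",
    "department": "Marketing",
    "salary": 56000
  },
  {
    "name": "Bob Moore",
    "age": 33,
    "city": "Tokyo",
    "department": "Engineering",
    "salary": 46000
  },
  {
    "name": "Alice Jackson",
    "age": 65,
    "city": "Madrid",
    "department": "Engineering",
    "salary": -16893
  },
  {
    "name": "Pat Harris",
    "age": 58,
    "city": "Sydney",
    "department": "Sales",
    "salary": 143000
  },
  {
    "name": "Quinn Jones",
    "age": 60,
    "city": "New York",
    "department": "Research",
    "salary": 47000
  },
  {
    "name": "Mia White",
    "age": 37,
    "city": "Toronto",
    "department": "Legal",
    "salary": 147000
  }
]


Validating 7 records:
Rules: name non-empty, age > 0, salary > 0

  Row 1 (Heidi Brown): OK
  Row 2 (Liam Davis): negative age: -9
  Row 3 (Bob Moore): OK
  Row 4 (Alice Jackson): negative salary: -16893
  Row 5 (Pat Harris): OK
  Row 6 (Quinn Jones): OK
  Row 7 (Mia White): OK

Total errors: 2

2 errors


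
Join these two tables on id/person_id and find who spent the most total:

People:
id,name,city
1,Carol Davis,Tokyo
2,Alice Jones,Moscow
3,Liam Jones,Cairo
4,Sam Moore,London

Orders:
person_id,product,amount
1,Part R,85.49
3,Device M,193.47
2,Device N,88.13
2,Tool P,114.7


Join on: people.id = orders.person_id

Joined rows:
  Carol Davis (Tokyo) bought Part R for $85.49
  Liam Jones (Cairo) bought Device M for $193.47
  Alice Jones (Moscow) bought Device N for $88.13
  Alice Jones (Moscow) bought Tool P for $114.7

Total per person:
  Alice Jones: $202.83
  Liam Jones: $193.47
  Carol Davis: $85.49

Top spender: Alice Jones ($202.83)

Alice Jones ($202.83)


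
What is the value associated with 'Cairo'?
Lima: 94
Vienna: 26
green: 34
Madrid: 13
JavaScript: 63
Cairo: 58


Looking up key 'Cairo'
Value: 58

58


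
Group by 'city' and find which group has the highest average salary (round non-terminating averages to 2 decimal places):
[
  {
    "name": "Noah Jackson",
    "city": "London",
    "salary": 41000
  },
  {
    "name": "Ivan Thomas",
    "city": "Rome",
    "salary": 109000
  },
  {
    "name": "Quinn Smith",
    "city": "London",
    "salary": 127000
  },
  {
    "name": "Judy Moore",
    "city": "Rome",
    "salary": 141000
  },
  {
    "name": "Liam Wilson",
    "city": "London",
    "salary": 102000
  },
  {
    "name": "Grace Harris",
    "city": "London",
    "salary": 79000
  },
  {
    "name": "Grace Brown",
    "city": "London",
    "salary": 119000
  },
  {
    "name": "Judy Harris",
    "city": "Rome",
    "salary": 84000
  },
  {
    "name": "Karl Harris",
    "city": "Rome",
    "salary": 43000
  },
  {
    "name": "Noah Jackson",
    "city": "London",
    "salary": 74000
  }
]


Group by: city

Groups:
  London: 6 people, avg salary = 542000/6 ≈ $90333.33
  Rome: 4 people, avg salary = 377000/4 = $94250

Highest average salary: Rome ($94250)

Rome ($94250)


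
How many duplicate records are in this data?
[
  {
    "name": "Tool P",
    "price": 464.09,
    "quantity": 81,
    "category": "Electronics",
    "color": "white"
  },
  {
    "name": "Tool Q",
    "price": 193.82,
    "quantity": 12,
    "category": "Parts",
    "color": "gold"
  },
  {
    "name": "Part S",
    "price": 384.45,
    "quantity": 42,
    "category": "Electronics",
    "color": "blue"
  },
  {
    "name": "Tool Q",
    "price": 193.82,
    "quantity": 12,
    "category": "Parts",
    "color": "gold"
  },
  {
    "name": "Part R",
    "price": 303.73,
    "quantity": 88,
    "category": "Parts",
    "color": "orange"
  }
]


Checking 5 records for duplicates:

  Row 1: Tool P ($464.09, qty 81)
  Row 2: Tool Q ($193.82, qty 12)
  Row 3: Part S ($384.45, qty 42)
  Row 4: Tool Q ($193.82, qty 12) <-- DUPLICATE
  Row 5: Part R ($303.73, qty 88)

Duplicates found: 1
Unique records: 4

1 duplicates, 4 unique


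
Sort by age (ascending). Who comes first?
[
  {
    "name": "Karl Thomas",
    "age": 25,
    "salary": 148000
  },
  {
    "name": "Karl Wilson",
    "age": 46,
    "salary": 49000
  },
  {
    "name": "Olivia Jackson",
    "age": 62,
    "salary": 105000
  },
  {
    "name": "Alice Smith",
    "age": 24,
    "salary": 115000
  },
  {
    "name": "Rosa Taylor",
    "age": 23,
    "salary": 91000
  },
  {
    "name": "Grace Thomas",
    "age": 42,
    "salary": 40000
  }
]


Sort by: age (ascending)

Sorted order:
  1. Rosa Taylor (age = 23)
  2. Alice Smith (age = 24)
  3. Karl Thomas (age = 25)
  4. Grace Thomas (age = 42)
  5. Karl Wilson (age = 46)
  6. Olivia Jackson (age = 62)

First: Rosa Taylor

Rosa Taylor


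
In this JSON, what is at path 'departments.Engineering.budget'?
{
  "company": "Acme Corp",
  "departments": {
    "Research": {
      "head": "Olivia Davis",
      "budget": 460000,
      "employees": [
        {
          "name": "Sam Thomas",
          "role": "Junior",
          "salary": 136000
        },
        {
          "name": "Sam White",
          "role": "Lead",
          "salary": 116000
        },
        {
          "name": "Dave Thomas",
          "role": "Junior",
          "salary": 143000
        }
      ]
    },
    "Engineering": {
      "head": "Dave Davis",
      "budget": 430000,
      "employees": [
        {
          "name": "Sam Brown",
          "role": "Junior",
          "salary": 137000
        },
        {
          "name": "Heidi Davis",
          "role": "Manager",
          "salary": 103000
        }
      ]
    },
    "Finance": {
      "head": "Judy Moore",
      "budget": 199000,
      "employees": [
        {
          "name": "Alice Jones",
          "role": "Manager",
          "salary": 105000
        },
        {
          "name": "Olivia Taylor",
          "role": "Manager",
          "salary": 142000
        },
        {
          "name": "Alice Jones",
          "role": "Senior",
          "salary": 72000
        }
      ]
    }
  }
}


Path: departments.Engineering.budget

Navigate:
  -> departments
  -> Engineering
  -> budget = 430000

430000


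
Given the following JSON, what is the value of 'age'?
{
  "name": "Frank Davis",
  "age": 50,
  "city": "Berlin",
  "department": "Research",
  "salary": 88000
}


Looking up field 'age'
Value: 50

50


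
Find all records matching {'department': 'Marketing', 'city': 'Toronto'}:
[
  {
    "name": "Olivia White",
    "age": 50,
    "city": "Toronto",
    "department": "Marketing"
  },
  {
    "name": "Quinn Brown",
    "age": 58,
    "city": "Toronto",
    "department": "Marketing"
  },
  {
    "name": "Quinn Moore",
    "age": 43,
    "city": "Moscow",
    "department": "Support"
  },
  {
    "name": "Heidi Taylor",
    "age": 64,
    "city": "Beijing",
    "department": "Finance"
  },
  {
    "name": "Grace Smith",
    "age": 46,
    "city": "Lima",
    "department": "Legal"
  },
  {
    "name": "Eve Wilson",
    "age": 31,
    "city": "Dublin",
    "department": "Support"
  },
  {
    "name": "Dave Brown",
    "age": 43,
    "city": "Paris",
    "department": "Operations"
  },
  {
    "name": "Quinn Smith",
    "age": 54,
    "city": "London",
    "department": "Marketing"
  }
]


Search criteria: {'department': 'Marketing', 'city': 'Toronto'}

Checking 8 records:
  Olivia White: {department: Marketing, city: Toronto} <-- MATCH
  Quinn Brown: {department: Marketing, city: Toronto} <-- MATCH
  Quinn Moore: {department: Support, city: Moscow}
  Heidi Taylor: {department: Finance, city: Beijing}
  Grace Smith: {department: Legal, city: Lima}
  Eve Wilson: {department: Support, city: Dublin}
  Dave Brown: {department: Operations, city: Paris}
  Quinn Smith: {department: Marketing, city: London}

Matches: ["Olivia White", "Quinn Brown"]

["Olivia White", "Quinn Brown"]


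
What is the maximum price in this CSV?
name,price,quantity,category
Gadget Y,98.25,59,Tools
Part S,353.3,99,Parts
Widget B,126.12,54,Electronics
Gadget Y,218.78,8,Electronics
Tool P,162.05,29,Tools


Computing maximum price:
Values: [98.25, 353.3, 126.12, 218.78, 162.05]
Max = 353.3

353.3


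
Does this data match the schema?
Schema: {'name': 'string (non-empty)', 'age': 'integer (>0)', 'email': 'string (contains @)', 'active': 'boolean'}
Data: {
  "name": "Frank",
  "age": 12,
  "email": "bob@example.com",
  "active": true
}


Validating each field against schema:
  name: OK (non-empty string)
  age: OK (positive integer)
  email: OK (string with @)
  active: OK (boolean)

Result: VALID

VALID


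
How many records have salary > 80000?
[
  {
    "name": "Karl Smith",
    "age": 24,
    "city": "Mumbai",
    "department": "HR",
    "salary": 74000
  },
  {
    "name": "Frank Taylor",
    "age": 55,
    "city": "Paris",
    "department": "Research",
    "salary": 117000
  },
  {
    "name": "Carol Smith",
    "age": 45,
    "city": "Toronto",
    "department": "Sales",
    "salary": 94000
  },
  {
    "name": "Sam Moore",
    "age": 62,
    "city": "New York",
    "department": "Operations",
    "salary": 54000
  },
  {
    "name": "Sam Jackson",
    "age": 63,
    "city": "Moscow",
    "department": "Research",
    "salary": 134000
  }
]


Data: 5 records
Condition: salary > 80000

Checking each record:
  Karl Smith: 74000
  Frank Taylor: 117000 MATCH
  Carol Smith: 94000 MATCH
  Sam Moore: 54000
  Sam Jackson: 134000 MATCH

Count: 3

3


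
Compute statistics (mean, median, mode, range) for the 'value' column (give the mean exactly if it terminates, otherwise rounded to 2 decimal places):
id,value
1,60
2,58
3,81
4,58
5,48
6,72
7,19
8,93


Data: [60, 58, 81, 58, 48, 72, 19, 93]
Count: 8
Sum: 489
Mean: 489/8 = 61.125
Sorted: [19, 48, 58, 58, 60, 72, 81, 93]
Median: 59.0
Mode: 58 (2 times)
Range: 93 - 19 = 74
Min: 19, Max: 93

mean=61.125, median=59.0, mode=58, range=74


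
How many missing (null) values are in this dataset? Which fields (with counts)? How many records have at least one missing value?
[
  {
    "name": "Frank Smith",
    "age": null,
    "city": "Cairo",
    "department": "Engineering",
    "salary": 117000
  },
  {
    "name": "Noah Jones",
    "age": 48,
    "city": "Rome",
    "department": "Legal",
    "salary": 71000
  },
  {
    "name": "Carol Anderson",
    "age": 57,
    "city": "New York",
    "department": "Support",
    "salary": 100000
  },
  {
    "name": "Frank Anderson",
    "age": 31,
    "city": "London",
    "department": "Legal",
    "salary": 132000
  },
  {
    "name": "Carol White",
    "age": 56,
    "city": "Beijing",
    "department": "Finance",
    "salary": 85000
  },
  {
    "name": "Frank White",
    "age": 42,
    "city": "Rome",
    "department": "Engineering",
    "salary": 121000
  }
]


Checking for missing (null) values in 6 records:

  Frank Smith: age
  Noah Jones: complete
  Carol Anderson: complete
  Frank Anderson: complete
  Carol White: complete
  Frank White: complete

Per field:
  name: 0 missing
  age: 1 missing
  city: 0 missing
  department: 0 missing
  salary: 0 missing

Total missing values: 1
Records with any missing: 1

1 missing values (age: 1); 1 incomplete records


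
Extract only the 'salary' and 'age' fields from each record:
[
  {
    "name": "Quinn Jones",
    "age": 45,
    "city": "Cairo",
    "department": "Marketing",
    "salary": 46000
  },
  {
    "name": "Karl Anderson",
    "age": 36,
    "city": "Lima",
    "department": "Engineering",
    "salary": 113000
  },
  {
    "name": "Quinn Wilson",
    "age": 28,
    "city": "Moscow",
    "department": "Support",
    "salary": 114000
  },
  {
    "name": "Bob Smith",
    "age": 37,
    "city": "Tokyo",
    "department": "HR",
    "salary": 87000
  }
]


Original: 4 records with fields: name, age, city, department, salary
Keep: ['salary', 'age']
Drop: ['name', 'city', 'department']
Result: 4 records, 2 fields each

[
  {
    "salary": 46000,
    "age": 45
  },
  {
    "salary": 113000,
    "age": 36
  },
  {
    "salary": 114000,
    "age": 28
  },
  {
    "salary": 87000,
    "age": 37
  }
]


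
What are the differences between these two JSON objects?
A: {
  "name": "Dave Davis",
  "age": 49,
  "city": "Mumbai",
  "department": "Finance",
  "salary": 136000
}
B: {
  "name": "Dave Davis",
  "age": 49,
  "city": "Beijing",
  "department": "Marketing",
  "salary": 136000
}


Comparing each field (in key order):
  name: same
  age: same
  city: DIFFERENT
  department: DIFFERENT
  salary: same
Differences:
  city: Mumbai -> Beijing
  department: Finance -> Marketing

2 field(s) changed

2 changes: city, department


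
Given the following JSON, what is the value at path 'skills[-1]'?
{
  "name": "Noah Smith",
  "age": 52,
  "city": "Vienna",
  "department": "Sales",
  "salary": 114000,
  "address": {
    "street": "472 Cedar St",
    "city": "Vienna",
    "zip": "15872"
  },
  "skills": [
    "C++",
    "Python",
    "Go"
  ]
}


Query: skills[-1]
Path: skills -> last element
Value: Go

Go


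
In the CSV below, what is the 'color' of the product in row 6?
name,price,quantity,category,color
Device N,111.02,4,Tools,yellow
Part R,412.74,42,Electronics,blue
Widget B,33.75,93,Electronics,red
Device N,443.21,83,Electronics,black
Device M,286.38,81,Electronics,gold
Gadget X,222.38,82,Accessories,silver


Query: Row 6 ('Gadget X'), column 'color'
Value: silver

silver


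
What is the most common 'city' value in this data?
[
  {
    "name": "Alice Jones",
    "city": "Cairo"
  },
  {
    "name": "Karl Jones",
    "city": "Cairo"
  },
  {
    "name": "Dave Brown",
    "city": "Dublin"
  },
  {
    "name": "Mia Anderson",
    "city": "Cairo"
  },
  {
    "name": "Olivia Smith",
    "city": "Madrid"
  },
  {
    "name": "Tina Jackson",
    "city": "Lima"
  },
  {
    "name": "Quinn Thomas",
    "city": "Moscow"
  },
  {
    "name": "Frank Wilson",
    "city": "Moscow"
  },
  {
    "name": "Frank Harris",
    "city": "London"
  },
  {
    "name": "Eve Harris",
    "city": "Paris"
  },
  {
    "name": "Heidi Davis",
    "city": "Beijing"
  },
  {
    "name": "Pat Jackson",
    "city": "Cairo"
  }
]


Counting 'city' values across 12 records:

  Cairo: 4 ####
  Moscow: 2 ##
  Dublin: 1 #
  Madrid: 1 #
  Lima: 1 #
  London: 1 #
  Paris: 1 #
  Beijing: 1 #

Most common: Cairo (4 times)

Cairo (4 times)


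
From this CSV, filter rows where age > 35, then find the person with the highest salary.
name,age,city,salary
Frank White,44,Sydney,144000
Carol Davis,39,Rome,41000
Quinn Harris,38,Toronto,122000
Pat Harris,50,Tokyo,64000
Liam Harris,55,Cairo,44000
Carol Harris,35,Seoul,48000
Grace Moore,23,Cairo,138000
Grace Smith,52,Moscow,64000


Filter: age > 35
Sort by: salary (descending)

Filtered records (6):
  Frank White, age 44, salary $144000
  Quinn Harris, age 38, salary $122000
  Pat Harris, age 50, salary $64000
  Grace Smith, age 52, salary $64000
  Liam Harris, age 55, salary $44000
  Carol Davis, age 39, salary $41000

Highest salary: Frank White ($144000)

Frank White


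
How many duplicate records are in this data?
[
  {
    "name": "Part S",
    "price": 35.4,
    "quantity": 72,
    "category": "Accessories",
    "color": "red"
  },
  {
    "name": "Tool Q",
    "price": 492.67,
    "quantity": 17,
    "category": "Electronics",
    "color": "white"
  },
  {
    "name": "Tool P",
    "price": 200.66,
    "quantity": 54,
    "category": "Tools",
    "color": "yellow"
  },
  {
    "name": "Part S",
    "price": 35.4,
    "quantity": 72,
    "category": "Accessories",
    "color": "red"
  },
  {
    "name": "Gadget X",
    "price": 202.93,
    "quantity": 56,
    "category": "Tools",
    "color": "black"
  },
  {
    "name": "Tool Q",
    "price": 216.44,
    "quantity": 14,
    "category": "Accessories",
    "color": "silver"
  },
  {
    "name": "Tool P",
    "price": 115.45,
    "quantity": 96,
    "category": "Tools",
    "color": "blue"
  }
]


Checking 7 records for duplicates:

  Row 1: Part S ($35.4, qty 72)
  Row 2: Tool Q ($492.67, qty 17)
  Row 3: Tool P ($200.66, qty 54)
  Row 4: Part S ($35.4, qty 72) <-- DUPLICATE
  Row 5: Gadget X ($202.93, qty 56)
  Row 6: Tool Q ($216.44, qty 14)
  Row 7: Tool P ($115.45, qty 96)

Duplicates found: 1
Unique records: 6

1 duplicates, 6 unique


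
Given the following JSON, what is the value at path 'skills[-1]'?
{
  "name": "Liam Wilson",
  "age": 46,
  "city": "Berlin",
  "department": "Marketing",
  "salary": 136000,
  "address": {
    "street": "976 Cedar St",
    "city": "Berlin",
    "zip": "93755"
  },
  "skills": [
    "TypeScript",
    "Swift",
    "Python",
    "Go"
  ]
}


Query: skills[-1]
Path: skills -> last element
Value: Go

Go


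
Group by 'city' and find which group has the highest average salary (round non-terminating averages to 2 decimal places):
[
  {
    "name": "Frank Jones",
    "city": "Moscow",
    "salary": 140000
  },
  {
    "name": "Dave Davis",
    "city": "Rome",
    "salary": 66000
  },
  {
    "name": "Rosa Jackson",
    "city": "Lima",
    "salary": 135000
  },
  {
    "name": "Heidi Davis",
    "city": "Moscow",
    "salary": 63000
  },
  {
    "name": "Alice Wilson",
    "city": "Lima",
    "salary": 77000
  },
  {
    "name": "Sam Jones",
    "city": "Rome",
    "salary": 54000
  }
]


Group by: city

Groups:
  Lima: 2 people, avg salary = 212000/2 = $106000
  Moscow: 2 people, avg salary = 203000/2 = $101500
  Rome: 2 people, avg salary = 120000/2 = $60000

Highest average salary: Lima ($106000)

Lima ($106000)


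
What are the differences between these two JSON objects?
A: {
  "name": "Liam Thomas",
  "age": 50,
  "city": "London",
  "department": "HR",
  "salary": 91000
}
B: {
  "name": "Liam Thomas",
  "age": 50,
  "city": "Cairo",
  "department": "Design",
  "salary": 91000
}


Comparing each field (in key order):
  name: same
  age: same
  city: DIFFERENT
  department: DIFFERENT
  salary: same
Differences:
  city: London -> Cairo
  department: HR -> Design

2 field(s) changed

2 changes: city, department


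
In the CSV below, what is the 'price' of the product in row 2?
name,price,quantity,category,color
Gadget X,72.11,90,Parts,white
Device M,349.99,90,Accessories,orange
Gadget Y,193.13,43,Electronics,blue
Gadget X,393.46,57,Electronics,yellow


Query: Row 2 ('Device M'), column 'price'
Value: 349.99

349.99


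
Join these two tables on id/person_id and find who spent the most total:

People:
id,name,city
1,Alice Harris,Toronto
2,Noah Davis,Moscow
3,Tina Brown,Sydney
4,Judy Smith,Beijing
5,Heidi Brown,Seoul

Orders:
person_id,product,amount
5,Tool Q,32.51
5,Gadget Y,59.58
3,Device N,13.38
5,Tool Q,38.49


Join on: people.id = orders.person_id

Joined rows:
  Heidi Brown (Seoul) bought Tool Q for $32.51
  Heidi Brown (Seoul) bought Gadget Y for $59.58
  Tina Brown (Sydney) bought Device N for $13.38
  Heidi Brown (Seoul) bought Tool Q for $38.49

Total per person:
  Heidi Brown: $130.58
  Tina Brown: $13.38

Top spender: Heidi Brown ($130.58)

Heidi Brown ($130.58)


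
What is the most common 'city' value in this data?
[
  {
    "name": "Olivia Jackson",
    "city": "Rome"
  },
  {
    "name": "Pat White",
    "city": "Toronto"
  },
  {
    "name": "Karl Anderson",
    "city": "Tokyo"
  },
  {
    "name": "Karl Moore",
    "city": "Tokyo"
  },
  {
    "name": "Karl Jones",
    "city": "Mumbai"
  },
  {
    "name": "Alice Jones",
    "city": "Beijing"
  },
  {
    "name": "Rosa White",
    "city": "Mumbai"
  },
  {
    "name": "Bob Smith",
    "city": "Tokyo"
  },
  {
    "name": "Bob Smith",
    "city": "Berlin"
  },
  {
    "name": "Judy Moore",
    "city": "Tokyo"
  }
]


Counting 'city' values across 10 records:

  Tokyo: 4 ####
  Mumbai: 2 ##
  Rome: 1 #
  Toronto: 1 #
  Beijing: 1 #
  Berlin: 1 #

Most common: Tokyo (4 times)

Tokyo (4 times)


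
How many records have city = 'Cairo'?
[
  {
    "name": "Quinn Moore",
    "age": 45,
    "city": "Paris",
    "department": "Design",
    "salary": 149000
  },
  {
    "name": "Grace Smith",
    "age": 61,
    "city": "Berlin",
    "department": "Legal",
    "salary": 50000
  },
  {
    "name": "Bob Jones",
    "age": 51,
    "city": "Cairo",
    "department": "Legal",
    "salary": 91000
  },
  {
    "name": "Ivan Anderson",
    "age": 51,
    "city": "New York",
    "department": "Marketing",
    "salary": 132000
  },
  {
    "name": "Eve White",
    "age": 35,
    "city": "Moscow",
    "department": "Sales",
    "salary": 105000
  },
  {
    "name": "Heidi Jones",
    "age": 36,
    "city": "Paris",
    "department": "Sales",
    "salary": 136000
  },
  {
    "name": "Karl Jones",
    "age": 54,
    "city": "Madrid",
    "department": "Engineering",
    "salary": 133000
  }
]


Data: 7 records
Condition: city = 'Cairo'

Checking each record:
  Quinn Moore: Paris
  Grace Smith: Berlin
  Bob Jones: Cairo MATCH
  Ivan Anderson: New York
  Eve White: Moscow
  Heidi Jones: Paris
  Karl Jones: Madrid

Count: 1

1


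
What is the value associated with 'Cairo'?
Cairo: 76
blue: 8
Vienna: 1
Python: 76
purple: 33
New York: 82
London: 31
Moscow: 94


Looking up key 'Cairo'
Value: 76

76


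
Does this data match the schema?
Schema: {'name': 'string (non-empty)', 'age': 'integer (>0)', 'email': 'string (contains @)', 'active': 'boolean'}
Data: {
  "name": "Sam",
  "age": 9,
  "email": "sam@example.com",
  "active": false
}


Validating each field against schema:
  name: OK (non-empty string)
  age: OK (positive integer)
  email: OK (string with @)
  active: OK (boolean)

Result: VALID

VALID


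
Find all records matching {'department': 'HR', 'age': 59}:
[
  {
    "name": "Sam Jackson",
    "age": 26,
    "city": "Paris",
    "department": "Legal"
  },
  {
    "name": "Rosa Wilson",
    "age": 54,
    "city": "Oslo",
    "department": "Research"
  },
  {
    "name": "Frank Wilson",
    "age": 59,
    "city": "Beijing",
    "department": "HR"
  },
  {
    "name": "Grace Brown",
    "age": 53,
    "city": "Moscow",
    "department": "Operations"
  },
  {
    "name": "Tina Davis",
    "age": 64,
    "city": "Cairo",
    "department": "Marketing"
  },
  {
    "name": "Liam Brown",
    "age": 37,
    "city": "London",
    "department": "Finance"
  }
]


Search criteria: {'department': 'HR', 'age': 59}

Checking 6 records:
  Sam Jackson: {department: Legal, age: 26}
  Rosa Wilson: {department: Research, age: 54}
  Frank Wilson: {department: HR, age: 59} <-- MATCH
  Grace Brown: {department: Operations, age: 53}
  Tina Davis: {department: Marketing, age: 64}
  Liam Brown: {department: Finance, age: 37}

Matches: ["Frank Wilson"]

["Frank Wilson"]


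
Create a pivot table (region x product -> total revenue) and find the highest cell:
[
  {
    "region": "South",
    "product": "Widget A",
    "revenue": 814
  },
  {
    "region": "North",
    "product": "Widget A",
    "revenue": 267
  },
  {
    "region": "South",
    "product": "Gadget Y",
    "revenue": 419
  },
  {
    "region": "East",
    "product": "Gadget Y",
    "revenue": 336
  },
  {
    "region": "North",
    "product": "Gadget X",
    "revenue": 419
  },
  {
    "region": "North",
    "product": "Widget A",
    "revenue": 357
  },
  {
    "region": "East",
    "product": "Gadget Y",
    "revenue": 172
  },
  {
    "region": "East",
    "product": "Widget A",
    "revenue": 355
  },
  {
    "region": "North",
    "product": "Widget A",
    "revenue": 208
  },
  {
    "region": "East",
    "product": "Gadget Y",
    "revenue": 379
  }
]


Pivot: region (rows) x product (columns) -> total revenue

     Gadget X      Gadget Y      Widget A    
East             0           887           355  
North          419             0           832  
South            0           419           814  

Highest: East / Gadget Y = $887

East / Gadget Y = $887


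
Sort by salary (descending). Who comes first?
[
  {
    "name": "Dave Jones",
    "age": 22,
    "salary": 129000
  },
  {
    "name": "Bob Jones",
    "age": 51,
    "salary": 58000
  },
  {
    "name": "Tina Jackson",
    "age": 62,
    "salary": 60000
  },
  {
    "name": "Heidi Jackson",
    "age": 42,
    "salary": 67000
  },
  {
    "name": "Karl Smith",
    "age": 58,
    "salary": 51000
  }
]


Sort by: salary (descending)

Sorted order:
  1. Dave Jones (salary = 129000)
  2. Heidi Jackson (salary = 67000)
  3. Tina Jackson (salary = 60000)
  4. Bob Jones (salary = 58000)
  5. Karl Smith (salary = 51000)

First: Dave Jones

Dave Jones


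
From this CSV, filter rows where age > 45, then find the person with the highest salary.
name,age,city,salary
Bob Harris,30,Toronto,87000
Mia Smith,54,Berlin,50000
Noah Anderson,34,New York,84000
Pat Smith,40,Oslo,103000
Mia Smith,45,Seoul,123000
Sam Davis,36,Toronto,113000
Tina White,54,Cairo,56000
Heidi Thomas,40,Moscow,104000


Filter: age > 45
Sort by: salary (descending)

Filtered records (2):
  Tina White, age 54, salary $56000
  Mia Smith, age 54, salary $50000

Highest salary: Tina White ($56000)

Tina White


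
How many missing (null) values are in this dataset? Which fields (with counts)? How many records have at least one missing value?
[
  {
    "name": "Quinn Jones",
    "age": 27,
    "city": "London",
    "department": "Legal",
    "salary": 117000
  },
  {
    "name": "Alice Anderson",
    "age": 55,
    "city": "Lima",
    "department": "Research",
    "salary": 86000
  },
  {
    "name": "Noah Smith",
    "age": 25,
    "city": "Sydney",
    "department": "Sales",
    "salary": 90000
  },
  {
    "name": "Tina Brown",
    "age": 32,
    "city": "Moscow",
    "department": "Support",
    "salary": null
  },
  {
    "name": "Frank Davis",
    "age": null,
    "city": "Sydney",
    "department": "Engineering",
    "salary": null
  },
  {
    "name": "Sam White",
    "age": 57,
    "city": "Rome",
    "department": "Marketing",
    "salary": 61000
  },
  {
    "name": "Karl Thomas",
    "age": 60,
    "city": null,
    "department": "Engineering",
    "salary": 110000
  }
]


Checking for missing (null) values in 7 records:

  Quinn Jones: complete
  Alice Anderson: complete
  Noah Smith: complete
  Tina Brown: salary
  Frank Davis: age, salary
  Sam White: complete
  Karl Thomas: city

Per field:
  name: 0 missing
  age: 1 missing
  city: 1 missing
  department: 0 missing
  salary: 2 missing

Total missing values: 4
Records with any missing: 3

4 missing values (age: 1, city: 1, salary: 2); 3 incomplete records


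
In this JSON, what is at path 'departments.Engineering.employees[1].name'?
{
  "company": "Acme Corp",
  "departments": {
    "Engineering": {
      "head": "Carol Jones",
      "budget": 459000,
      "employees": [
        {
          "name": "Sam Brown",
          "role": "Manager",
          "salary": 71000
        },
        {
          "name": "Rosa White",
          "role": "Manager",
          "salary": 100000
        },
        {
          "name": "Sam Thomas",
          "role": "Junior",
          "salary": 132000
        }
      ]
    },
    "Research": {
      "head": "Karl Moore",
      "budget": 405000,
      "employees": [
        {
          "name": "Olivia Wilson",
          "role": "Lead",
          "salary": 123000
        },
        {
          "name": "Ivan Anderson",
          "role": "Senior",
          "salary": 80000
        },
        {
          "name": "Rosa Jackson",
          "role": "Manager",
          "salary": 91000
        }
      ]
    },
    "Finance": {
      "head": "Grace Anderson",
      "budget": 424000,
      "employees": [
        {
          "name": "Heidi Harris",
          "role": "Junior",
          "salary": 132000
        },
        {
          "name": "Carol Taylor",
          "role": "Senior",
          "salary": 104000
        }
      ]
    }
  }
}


Path: departments.Engineering.employees[1].name

Navigate:
  -> departments
  -> Engineering
  -> employees[1].name = 'Rosa White'

Rosa White


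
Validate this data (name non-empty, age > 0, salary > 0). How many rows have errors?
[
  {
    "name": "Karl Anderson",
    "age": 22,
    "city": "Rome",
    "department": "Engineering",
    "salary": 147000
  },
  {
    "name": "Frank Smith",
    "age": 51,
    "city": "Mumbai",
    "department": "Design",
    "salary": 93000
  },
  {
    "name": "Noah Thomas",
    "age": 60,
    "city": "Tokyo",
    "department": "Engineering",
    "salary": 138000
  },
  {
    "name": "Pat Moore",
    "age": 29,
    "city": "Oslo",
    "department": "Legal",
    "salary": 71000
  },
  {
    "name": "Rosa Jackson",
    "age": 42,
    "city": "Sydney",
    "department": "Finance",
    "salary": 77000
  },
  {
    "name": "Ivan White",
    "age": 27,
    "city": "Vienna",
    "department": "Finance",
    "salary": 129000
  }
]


Validating 6 records:
Rules: name non-empty, age > 0, salary > 0

  Row 1 (Karl Anderson): OK
  Row 2 (Frank Smith): OK
  Row 3 (Noah Thomas): OK
  Row 4 (Pat Moore): OK
  Row 5 (Rosa Jackson): OK
  Row 6 (Ivan White): OK

Total errors: 0

0 errors


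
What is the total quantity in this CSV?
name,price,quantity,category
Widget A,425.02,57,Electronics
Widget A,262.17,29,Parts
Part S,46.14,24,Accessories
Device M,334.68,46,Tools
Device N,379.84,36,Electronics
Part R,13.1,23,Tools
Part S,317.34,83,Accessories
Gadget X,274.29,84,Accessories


Computing total quantity:
Values: [57, 29, 24, 46, 36, 23, 83, 84]
Sum = 382

382


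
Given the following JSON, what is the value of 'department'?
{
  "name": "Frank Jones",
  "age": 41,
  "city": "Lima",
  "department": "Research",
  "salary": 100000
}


Looking up field 'department'
Value: Research

Research


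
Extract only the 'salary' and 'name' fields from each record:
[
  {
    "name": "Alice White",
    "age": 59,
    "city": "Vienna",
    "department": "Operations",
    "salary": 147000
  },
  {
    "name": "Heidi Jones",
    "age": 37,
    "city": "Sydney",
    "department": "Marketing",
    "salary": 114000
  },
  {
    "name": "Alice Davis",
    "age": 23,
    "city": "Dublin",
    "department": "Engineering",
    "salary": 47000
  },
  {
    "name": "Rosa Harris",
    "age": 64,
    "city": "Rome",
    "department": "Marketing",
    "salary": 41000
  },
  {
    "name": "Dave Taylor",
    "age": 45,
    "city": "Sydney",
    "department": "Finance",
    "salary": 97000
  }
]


Original: 5 records with fields: name, age, city, department, salary
Keep: ['salary', 'name']
Drop: ['age', 'city', 'department']
Result: 5 records, 2 fields each

[
  {
    "salary": 147000,
    "name": "Alice White"
  },
  {
    "salary": 114000,
    "name": "Heidi Jones"
  },
  {
    "salary": 47000,
    "name": "Alice Davis"
  },
  {
    "salary": 41000,
    "name": "Rosa Harris"
  },
  {
    "salary": 97000,
    "name": "Dave Taylor"
  }
]


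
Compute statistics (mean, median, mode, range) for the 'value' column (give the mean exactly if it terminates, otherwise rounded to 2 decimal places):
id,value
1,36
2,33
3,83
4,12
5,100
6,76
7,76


Data: [36, 33, 83, 12, 100, 76, 76]
Count: 7
Sum: 416
Mean: 416/7 ≈ 59.43 (rounded to 2 decimal places)
Sorted: [12, 33, 36, 76, 76, 83, 100]
Median: 76.0
Mode: 76 (2 times)
Range: 100 - 12 = 88
Min: 12, Max: 100

mean≈59.43, median=76.0, mode=76, range=88


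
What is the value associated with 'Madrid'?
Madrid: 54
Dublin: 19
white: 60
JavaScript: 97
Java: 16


Looking up key 'Madrid'
Value: 54

54


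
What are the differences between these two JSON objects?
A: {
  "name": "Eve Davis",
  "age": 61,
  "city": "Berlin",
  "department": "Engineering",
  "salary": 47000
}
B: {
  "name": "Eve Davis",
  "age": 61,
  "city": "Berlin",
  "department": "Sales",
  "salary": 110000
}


Comparing each field (in key order):
  name: same
  age: same
  city: same
  department: DIFFERENT
  salary: DIFFERENT
Differences:
  department: Engineering -> Sales
  salary: 47000 -> 110000

2 field(s) changed

2 changes: department, salary


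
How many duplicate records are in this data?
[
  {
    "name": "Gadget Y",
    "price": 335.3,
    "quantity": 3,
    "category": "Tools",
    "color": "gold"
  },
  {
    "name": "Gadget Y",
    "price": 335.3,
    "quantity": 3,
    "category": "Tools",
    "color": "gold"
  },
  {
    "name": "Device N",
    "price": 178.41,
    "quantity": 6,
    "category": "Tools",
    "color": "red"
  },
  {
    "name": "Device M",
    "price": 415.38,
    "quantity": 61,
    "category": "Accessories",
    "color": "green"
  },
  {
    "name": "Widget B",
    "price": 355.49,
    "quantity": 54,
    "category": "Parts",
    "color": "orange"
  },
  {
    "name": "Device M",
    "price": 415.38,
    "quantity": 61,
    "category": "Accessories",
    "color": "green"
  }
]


Checking 6 records for duplicates:

  Row 1: Gadget Y ($335.3, qty 3)
  Row 2: Gadget Y ($335.3, qty 3) <-- DUPLICATE
  Row 3: Device N ($178.41, qty 6)
  Row 4: Device M ($415.38, qty 61)
  Row 5: Widget B ($355.49, qty 54)
  Row 6: Device M ($415.38, qty 61) <-- DUPLICATE

Duplicates found: 2
Unique records: 4

2 duplicates, 4 unique


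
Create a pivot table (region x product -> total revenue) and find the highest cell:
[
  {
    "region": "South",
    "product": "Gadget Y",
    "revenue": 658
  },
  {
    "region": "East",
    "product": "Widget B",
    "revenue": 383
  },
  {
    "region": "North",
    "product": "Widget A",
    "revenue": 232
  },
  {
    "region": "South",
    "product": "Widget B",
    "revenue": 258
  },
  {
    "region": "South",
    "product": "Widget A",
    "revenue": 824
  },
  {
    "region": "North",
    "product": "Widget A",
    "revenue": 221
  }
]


Pivot: region (rows) x product (columns) -> total revenue

     Gadget Y      Widget A      Widget B    
East             0             0           383  
North            0           453             0  
South          658           824           258  

Highest: South / Widget A = $824

South / Widget A = $824


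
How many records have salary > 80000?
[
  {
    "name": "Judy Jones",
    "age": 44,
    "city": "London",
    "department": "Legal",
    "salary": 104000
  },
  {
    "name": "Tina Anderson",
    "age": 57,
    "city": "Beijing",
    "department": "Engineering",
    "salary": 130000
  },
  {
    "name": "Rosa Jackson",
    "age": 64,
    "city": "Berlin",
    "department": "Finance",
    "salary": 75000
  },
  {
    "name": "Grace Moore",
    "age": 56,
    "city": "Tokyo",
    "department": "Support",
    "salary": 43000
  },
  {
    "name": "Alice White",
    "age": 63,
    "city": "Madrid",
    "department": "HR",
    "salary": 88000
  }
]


Data: 5 records
Condition: salary > 80000

Checking each record:
  Judy Jones: 104000 MATCH
  Tina Anderson: 130000 MATCH
  Rosa Jackson: 75000
  Grace Moore: 43000
  Alice White: 88000 MATCH

Count: 3

3


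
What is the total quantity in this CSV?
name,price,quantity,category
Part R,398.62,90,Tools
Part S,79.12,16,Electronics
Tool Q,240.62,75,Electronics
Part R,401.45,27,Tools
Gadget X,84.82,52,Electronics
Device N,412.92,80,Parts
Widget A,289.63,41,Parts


Computing total quantity:
Values: [90, 16, 75, 27, 52, 80, 41]
Sum = 381

381
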